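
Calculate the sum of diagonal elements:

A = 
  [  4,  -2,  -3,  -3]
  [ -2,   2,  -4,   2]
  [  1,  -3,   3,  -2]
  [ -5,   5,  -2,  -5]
4

tr(A) = 4 + 2 + 3 + -5 = 4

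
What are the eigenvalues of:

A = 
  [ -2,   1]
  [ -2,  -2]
tr(A) = -4, det(A) = 6
Characteristic polynomial: λ² - tr(A)λ + det(A) = λ² + 4λ + 6
λ² + 4λ + 6 = 0  ⇒  λ = (-4 ± √((4)² - 4·(6)))/2 = (-4 ± √(-8))/2
  = -2 + i√2,  -2 - i√2

λ = -2 + i√2, -2 - i√2  (≈ -2 + 1.414i, -2 - 1.414i)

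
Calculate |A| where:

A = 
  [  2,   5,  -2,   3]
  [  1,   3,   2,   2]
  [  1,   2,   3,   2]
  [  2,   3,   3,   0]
Cofactor expansion along row 1: det(A) = a₁₁M₁₁ - a₁₂M₁₂ + a₁₃M₁₃ - a₁₄M₁₄

M₁₁ = det[[3, 2, 2]; [2, 3, 2]; [3, 3, 0]]
  = (3)·((3)(0) - (2)(3)) - (2)·((2)(0) - (2)(3)) + (2)·((2)(3) - (3)(3))
  = (3)(-6) - (2)(-6) + (2)(-3)
  = -12
M₁₂ = det[[1, 2, 2]; [1, 3, 2]; [2, 3, 0]]
  = (1)·((3)(0) - (2)(3)) - (2)·((1)(0) - (2)(2)) + (2)·((1)(3) - (3)(2))
  = (1)(-6) - (2)(-4) + (2)(-3)
  = -4
M₁₃ = det[[1, 3, 2]; [1, 2, 2]; [2, 3, 0]]
  = (1)·((2)(0) - (2)(3)) - (3)·((1)(0) - (2)(2)) + (2)·((1)(3) - (2)(2))
  = (1)(-6) - (3)(-4) + (2)(-1)
  = 4
M₁₄ = det[[1, 3, 2]; [1, 2, 3]; [2, 3, 3]]
  = (1)·((2)(3) - (3)(3)) - (3)·((1)(3) - (3)(2)) + (2)·((1)(3) - (2)(2))
  = (1)(-3) - (3)(-3) + (2)(-1)
  = 4

det(A) = (2)(-12) - (5)(-4) + (-2)(4) - (3)(4) = -24

det(A) = -24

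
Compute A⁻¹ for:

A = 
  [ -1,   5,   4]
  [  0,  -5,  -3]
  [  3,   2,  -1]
det(A) = (-1)·((-5)(-1) - (-3)(2)) - (5)·((0)(-1) - (-3)(3)) + (4)·((0)(2) - (-5)(3))
  = (-1)(11) - (5)(9) + (4)(15)
  = 4
det(A) = 4 ≠ 0, so A is invertible.

Cofactors Cᵢⱼ = (-1)ⁱ⁺ʲ·Mᵢⱼ:
C = 
  [ 11,  -9,  15]
  [ 13, -11,  17]
  [  5,  -3,   5]

adj(A) = Cᵀ:
adj(A) = 
  [ 11,  13,   5]
  [ -9, -11,  -3]
  [ 15,  17,   5]

A⁻¹ = (1/4) · adj(A):
A⁻¹ = 
  [ 11/4,  13/4,   5/4]
  [ -9/4, -11/4,  -3/4]
  [ 15/4,  17/4,   5/4]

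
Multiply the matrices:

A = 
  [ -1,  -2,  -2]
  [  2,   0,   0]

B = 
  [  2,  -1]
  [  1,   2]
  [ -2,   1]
A is 2×3 and B is 3×2, so AB is 2×2. Each entry is (row of A)·(column of B):
AB[1,1] = (-1)(2) + (-2)(1) + (-2)(-2) = 0
AB[1,2] = (-1)(-1) + (-2)(2) + (-2)(1) = -5
AB[2,1] = (2)(2) + (0)(1) + (0)(-2) = 4
AB[2,2] = (2)(-1) + (0)(2) + (0)(1) = -2

AB = 
  [  0,  -5]
  [  4,  -2]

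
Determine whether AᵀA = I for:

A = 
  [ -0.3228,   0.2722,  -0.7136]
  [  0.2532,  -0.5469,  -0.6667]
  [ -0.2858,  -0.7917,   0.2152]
No

AᵀA = 
  [  0.2500,  -0.0001,   0]
  [ -0.0001,   1,   0]
  [  0,   0,   1]
≠ I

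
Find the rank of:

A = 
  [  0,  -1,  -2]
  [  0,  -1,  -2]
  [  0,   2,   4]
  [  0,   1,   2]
rank(A) = 1

Row reduce:
R2 → R2 - (1)·R1
R3 → R3 + (2)·R1
R4 → R4 + (1)·R1
REF = 
  [  0,  -1,  -2]
  [  0,   0,   0]
  [  0,   0,   0]
  [  0,   0,   0]
Pivot columns: 2 → 1 pivot.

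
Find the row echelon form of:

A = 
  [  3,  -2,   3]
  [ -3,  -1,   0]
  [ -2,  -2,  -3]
Row operations:
R2 → R2 + (1)·R1
R3 → R3 + (2/3)·R1
R3 → R3 - (10/9)·R2

Resulting echelon form:
REF = 
  [    3,    -2,     3]
  [    0,    -3,     3]
  [    0,     0, -13/3]

Rank = 3 (number of non-zero pivot rows).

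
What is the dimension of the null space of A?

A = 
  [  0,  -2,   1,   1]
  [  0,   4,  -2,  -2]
nullity(A) = 3

Row reduce:
R2 → R2 + (2)·R1
REF = 
  [  0,  -2,   1,   1]
  [  0,   0,   0,   0]
Pivot columns: 2 → 1 pivot.
rank(A) = 1, so nullity(A) = 4 - 1 = 3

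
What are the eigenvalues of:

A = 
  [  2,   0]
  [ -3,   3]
λ = 3, 2

tr(A) = 5, det(A) = 6
Characteristic polynomial: λ² - tr(A)λ + det(A) = λ² - 5λ + 6
λ² - 5λ + 6 = (λ - 2)(λ - 3)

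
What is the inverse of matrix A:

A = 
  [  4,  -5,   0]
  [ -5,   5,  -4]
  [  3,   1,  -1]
det(A) = (4)·((5)(-1) - (-4)(1)) - (-5)·((-5)(-1) - (-4)(3)) + (0)·((-5)(1) - (5)(3))
  = (4)(-1) - (-5)(17) + (0)(-20)
  = 81
det(A) = 81 ≠ 0, so A is invertible.

Cofactors Cᵢⱼ = (-1)ⁱ⁺ʲ·Mᵢⱼ:
C = 
  [ -1, -17, -20]
  [ -5,  -4, -19]
  [ 20,  16,  -5]

adj(A) = Cᵀ:
adj(A) = 
  [ -1,  -5,  20]
  [-17,  -4,  16]
  [-20, -19,  -5]

A⁻¹ = (1/81) · adj(A):
A⁻¹ = 
  [ -1/81,  -5/81,  20/81]
  [-17/81,  -4/81,  16/81]
  [-20/81, -19/81,  -5/81]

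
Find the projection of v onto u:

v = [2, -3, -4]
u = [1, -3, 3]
proj_u(v) = [-1/19, 3/19, -3/19]

v·u = (2)(1) + (-3)(-3) + (-4)(3) = -1
u·u = (1)² + (-3)² + (3)² = 19
proj_u(v) = (v·u / u·u) × u = (-1/19) × u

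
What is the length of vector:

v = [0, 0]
0

||v||₂ = √((0)² + (0)²) = √0 = 0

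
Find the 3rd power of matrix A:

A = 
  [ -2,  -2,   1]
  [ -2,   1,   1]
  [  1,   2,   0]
A² = A·A:
A²[1,1] = (-2)(-2) + (-2)(-2) + (1)(1) = 9
A²[1,2] = (-2)(-2) + (-2)(1) + (1)(2) = 4
A²[1,3] = (-2)(1) + (-2)(1) + (1)(0) = -4
A²[2,1] = (-2)(-2) + (1)(-2) + (1)(1) = 3
A²[2,2] = (-2)(-2) + (1)(1) + (1)(2) = 7
A²[2,3] = (-2)(1) + (1)(1) + (1)(0) = -1
A²[3,1] = (1)(-2) + (2)(-2) + (0)(1) = -6
A²[3,2] = (1)(-2) + (2)(1) + (0)(2) = 0
A²[3,3] = (1)(1) + (2)(1) + (0)(0) = 3
A² = 
  [  9,   4,  -4]
  [  3,   7,  -1]
  [ -6,   0,   3]

A^3 = A^2·A:
A^3[1,1] = (9)(-2) + (4)(-2) + (-4)(1) = -30
A^3[1,2] = (9)(-2) + (4)(1) + (-4)(2) = -22
A^3[1,3] = (9)(1) + (4)(1) + (-4)(0) = 13
A^3[2,1] = (3)(-2) + (7)(-2) + (-1)(1) = -21
A^3[2,2] = (3)(-2) + (7)(1) + (-1)(2) = -1
A^3[2,3] = (3)(1) + (7)(1) + (-1)(0) = 10
A^3[3,1] = (-6)(-2) + (0)(-2) + (3)(1) = 15
A^3[3,2] = (-6)(-2) + (0)(1) + (3)(2) = 18
A^3[3,3] = (-6)(1) + (0)(1) + (3)(0) = -6
A^3 = 
  [-30, -22,  13]
  [-21,  -1,  10]
  [ 15,  18,  -6]

Therefore
A^3 = 
  [-30, -22,  13]
  [-21,  -1,  10]
  [ 15,  18,  -6]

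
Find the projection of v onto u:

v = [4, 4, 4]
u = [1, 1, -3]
proj_u(v) = [-4/11, -4/11, 12/11]

v·u = (4)(1) + (4)(1) + (4)(-3) = -4
u·u = (1)² + (1)² + (-3)² = 11
proj_u(v) = (v·u / u·u) × u = (-4/11) × u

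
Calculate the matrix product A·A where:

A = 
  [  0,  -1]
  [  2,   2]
A² = A·A:
A²[1,1] = (0)(0) + (-1)(2) = -2
A²[1,2] = (0)(-1) + (-1)(2) = -2
A²[2,1] = (2)(0) + (2)(2) = 4
A²[2,2] = (2)(-1) + (2)(2) = 2
A² = 
  [ -2,  -2]
  [  4,   2]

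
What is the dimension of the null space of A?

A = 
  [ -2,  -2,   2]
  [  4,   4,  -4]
nullity(A) = 2

Row reduce:
R2 → R2 + (2)·R1
REF = 
  [ -2,  -2,   2]
  [  0,   0,   0]
Pivot columns: 1 → 1 pivot.
rank(A) = 1, so nullity(A) = 3 - 1 = 2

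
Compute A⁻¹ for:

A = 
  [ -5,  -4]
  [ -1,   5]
det(A) = (-5)(5) - (-4)(-1) = -29
For a 2×2 matrix, A⁻¹ = (1/det(A)) · [[d, -b], [-c, a]]
    = (-1/29) · [[5, 4], [1, -5]]

A⁻¹ = 
  [-5/29, -4/29]
  [-1/29,  5/29]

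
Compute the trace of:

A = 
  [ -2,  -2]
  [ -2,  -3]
-5

tr(A) = -2 + -3 = -5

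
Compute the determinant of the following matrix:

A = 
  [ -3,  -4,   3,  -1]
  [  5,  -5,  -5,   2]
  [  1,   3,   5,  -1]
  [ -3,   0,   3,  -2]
Cofactor expansion along row 1: det(A) = a₁₁M₁₁ - a₁₂M₁₂ + a₁₃M₁₃ - a₁₄M₁₄

M₁₁ = det[[-5, -5, 2]; [3, 5, -1]; [0, 3, -2]]
  = (-5)·((5)(-2) - (-1)(3)) - (-5)·((3)(-2) - (-1)(0)) + (2)·((3)(3) - (5)(0))
  = (-5)(-7) - (-5)(-6) + (2)(9)
  = 23
M₁₂ = det[[5, -5, 2]; [1, 5, -1]; [-3, 3, -2]]
  = (5)·((5)(-2) - (-1)(3)) - (-5)·((1)(-2) - (-1)(-3)) + (2)·((1)(3) - (5)(-3))
  = (5)(-7) - (-5)(-5) + (2)(18)
  = -24
M₁₃ = det[[5, -5, 2]; [1, 3, -1]; [-3, 0, -2]]
  = (5)·((3)(-2) - (-1)(0)) - (-5)·((1)(-2) - (-1)(-3)) + (2)·((1)(0) - (3)(-3))
  = (5)(-6) - (-5)(-5) + (2)(9)
  = -37
M₁₄ = det[[5, -5, -5]; [1, 3, 5]; [-3, 0, 3]]
  = (5)·((3)(3) - (5)(0)) - (-5)·((1)(3) - (5)(-3)) + (-5)·((1)(0) - (3)(-3))
  = (5)(9) - (-5)(18) + (-5)(9)
  = 90

det(A) = (-3)(23) - (-4)(-24) + (3)(-37) - (-1)(90) = -186

det(A) = -186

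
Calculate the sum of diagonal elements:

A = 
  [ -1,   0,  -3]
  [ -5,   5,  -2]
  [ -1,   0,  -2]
2

tr(A) = -1 + 5 + -2 = 2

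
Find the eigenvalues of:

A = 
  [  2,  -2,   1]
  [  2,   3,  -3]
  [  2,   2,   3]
λ = 4, 2 + 3i, 2 - 3i  (≈ 4, 2 + 3i, 2 - 3i)

Characteristic polynomial: det(λI - A) = λ³ - 8λ² + 29λ - 52
Testing integer divisors of the constant term: p(4) = 0, so (λ - 4) is a factor:
p(λ) = (λ - 4)(λ² - 4λ + 13)
λ² - 4λ + 13 = 0  ⇒  λ = (4 ± √((-4)² - 4·(13)))/2 = (4 ± √(-36))/2
  = 2 + 3i,  2 - 3i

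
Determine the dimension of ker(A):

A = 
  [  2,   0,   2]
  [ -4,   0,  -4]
nullity(A) = 2

Row reduce:
R2 → R2 + (2)·R1
REF = 
  [  2,   0,   2]
  [  0,   0,   0]
Pivot columns: 1 → 1 pivot.
rank(A) = 1, so nullity(A) = 3 - 1 = 2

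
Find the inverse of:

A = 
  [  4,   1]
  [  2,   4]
det(A) = (4)(4) - (1)(2) = 14
For a 2×2 matrix, A⁻¹ = (1/det(A)) · [[d, -b], [-c, a]]
    = (1/14) · [[4, -1], [-2, 4]]

A⁻¹ = 
  [  2/7, -1/14]
  [ -1/7,   2/7]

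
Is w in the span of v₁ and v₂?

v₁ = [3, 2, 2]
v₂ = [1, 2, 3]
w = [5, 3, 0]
No

Form the augmented matrix and row-reduce:
[v₁|v₂|w] = 
  [  3,   1,   5]
  [  2,   2,   3]
  [  2,   3,   0]
R2 → R2 - (2/3)·R1
R3 → R3 - (2/3)·R1
R3 → R3 - (7/4)·R2
REF = 
  [    3,     1,     5]
  [    0,   4/3,  -1/3]
  [    0,     0, -11/4]

Row 3 reads [0 0 | -11/4], i.e. 0 = -11/4, so the system is inconsistent and w ∉ span{v₁, v₂}.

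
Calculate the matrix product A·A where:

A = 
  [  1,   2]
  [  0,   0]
A² = A·A:
A²[1,1] = (1)(1) + (2)(0) = 1
A²[1,2] = (1)(2) + (2)(0) = 2
A²[2,1] = (0)(1) + (0)(0) = 0
A²[2,2] = (0)(2) + (0)(0) = 0
A² = 
  [  1,   2]
  [  0,   0]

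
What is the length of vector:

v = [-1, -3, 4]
5.099

||v||₂ = √((-1)² + (-3)² + (4)²) = √26 = 5.099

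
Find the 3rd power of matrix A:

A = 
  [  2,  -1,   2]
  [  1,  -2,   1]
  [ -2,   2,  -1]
A^3 = 
  [  0,  -5,   1]
  [  3, -10,   2]
  [ -2,   6,  -3]

A² = A·A:
A²[1,1] = (2)(2) + (-1)(1) + (2)(-2) = -1
A²[1,2] = (2)(-1) + (-1)(-2) + (2)(2) = 4
A²[1,3] = (2)(2) + (-1)(1) + (2)(-1) = 1
A²[2,1] = (1)(2) + (-2)(1) + (1)(-2) = -2
A²[2,2] = (1)(-1) + (-2)(-2) + (1)(2) = 5
A²[2,3] = (1)(2) + (-2)(1) + (1)(-1) = -1
A²[3,1] = (-2)(2) + (2)(1) + (-1)(-2) = 0
A²[3,2] = (-2)(-1) + (2)(-2) + (-1)(2) = -4
A²[3,3] = (-2)(2) + (2)(1) + (-1)(-1) = -1
A² = 
  [ -1,   4,   1]
  [ -2,   5,  -1]
  [  0,  -4,  -1]

A^3 = A^2·A:
A^3[1,1] = (-1)(2) + (4)(1) + (1)(-2) = 0
A^3[1,2] = (-1)(-1) + (4)(-2) + (1)(2) = -5
A^3[1,3] = (-1)(2) + (4)(1) + (1)(-1) = 1
A^3[2,1] = (-2)(2) + (5)(1) + (-1)(-2) = 3
A^3[2,2] = (-2)(-1) + (5)(-2) + (-1)(2) = -10
A^3[2,3] = (-2)(2) + (5)(1) + (-1)(-1) = 2
A^3[3,1] = (0)(2) + (-4)(1) + (-1)(-2) = -2
A^3[3,2] = (0)(-1) + (-4)(-2) + (-1)(2) = 6
A^3[3,3] = (0)(2) + (-4)(1) + (-1)(-1) = -3
A^3 = 
  [  0,  -5,   1]
  [  3, -10,   2]
  [ -2,   6,  -3]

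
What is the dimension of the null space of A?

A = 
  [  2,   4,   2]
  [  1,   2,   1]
nullity(A) = 2

Row reduce:
R2 → R2 - (1/2)·R1
REF = 
  [  2,   4,   2]
  [  0,   0,   0]
Pivot columns: 1 → 1 pivot.
rank(A) = 1, so nullity(A) = 3 - 1 = 2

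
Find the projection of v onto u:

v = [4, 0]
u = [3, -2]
proj_u(v) = [36/13, -24/13]

v·u = (4)(3) + (0)(-2) = 12
u·u = (3)² + (-2)² = 13
proj_u(v) = (v·u / u·u) × u = (12/13) × u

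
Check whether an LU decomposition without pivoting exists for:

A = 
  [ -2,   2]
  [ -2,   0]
Yes.
A[1,1] = -2 ≠ 0, so Gaussian elimination proceeds without a row swap: multiplier ℓ₂₁ = (-2)/(-2) = 1, and U[2,2] = 0 - (1)(2) = -2.
L = 
  [  1,   0]
  [  1,   1]
U = 
  [ -2,   2]
  [  0,  -2]
Check row 2 of LU: [(1)(-2), (1)(2) + (-2)] = [-2, 0] = row 2 of A ✓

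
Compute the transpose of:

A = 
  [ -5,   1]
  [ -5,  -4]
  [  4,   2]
Aᵀ = 
  [ -5,  -5,   4]
  [  1,  -4,   2]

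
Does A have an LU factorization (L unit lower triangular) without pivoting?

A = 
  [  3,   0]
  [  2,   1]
Yes.
A[1,1] = 3 ≠ 0, so Gaussian elimination proceeds without a row swap: multiplier ℓ₂₁ = (2)/(3) = 2/3, and U[2,2] = 1 - (2/3)(0) = 1.
L = 
  [  1,   0]
  [2/3,   1]
U = 
  [  3,   0]
  [  0,   1]
Check row 2 of LU: [(2/3)(3), (2/3)(0) + 1] = [2, 1] = row 2 of A ✓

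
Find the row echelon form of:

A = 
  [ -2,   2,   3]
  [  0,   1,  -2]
Row operations:
No row operations needed (already in echelon form).

Resulting echelon form:
REF = 
  [ -2,   2,   3]
  [  0,   1,  -2]

Rank = 2 (number of non-zero pivot rows).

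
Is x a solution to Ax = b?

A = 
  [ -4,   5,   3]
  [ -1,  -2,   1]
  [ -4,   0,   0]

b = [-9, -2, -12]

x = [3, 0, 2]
No

Ax = [-6, -1, -12] ≠ b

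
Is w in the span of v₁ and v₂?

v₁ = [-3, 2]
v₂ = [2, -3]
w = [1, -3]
Yes

Form the augmented matrix and row-reduce:
[v₁|v₂|w] = 
  [ -3,   2,   1]
  [  2,  -3,  -3]
R2 → R2 + (2/3)·R1
REF = 
  [  -3,    2,    1]
  [   0, -5/3, -7/3]

No row of the form [0 0 | nonzero], so the system is consistent. Back-substitution gives c₁ = 3/5, c₂ = 7/5: w = (3/5)·v₁ + (7/5)·v₂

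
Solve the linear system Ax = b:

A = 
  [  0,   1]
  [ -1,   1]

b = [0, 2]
Row reduce the augmented matrix [A|b]:
Swap R1 ↔ R2
REF = 
  [ -1,   1,   2]
  [  0,   1,   0]

Back-substitution:
x₂ = 0 / 1 = 0
x₁ = (2 - (1)(0)) / (-1) = -2

x = [-2, 0]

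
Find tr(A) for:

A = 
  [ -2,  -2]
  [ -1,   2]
0

tr(A) = -2 + 2 = 0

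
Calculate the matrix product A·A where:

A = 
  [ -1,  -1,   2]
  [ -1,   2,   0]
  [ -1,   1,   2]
A² = A·A:
A²[1,1] = (-1)(-1) + (-1)(-1) + (2)(-1) = 0
A²[1,2] = (-1)(-1) + (-1)(2) + (2)(1) = 1
A²[1,3] = (-1)(2) + (-1)(0) + (2)(2) = 2
A²[2,1] = (-1)(-1) + (2)(-1) + (0)(-1) = -1
A²[2,2] = (-1)(-1) + (2)(2) + (0)(1) = 5
A²[2,3] = (-1)(2) + (2)(0) + (0)(2) = -2
A²[3,1] = (-1)(-1) + (1)(-1) + (2)(-1) = -2
A²[3,2] = (-1)(-1) + (1)(2) + (2)(1) = 5
A²[3,3] = (-1)(2) + (1)(0) + (2)(2) = 2
A² = 
  [  0,   1,   2]
  [ -1,   5,  -2]
  [ -2,   5,   2]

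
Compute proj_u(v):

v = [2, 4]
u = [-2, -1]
proj_u(v) = [16/5, 8/5]

v·u = (2)(-2) + (4)(-1) = -8
u·u = (-2)² + (-1)² = 5
proj_u(v) = (v·u / u·u) × u = (-8/5) × u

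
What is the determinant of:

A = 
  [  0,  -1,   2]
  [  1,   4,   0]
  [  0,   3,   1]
Cofactor expansion along row 1:
det(A) = (0)·((4)(1) - (0)(3)) - (-1)·((1)(1) - (0)(0)) + (2)·((1)(3) - (4)(0))
  = (0)(4) - (-1)(1) + (2)(3)
  = 7

det(A) = 7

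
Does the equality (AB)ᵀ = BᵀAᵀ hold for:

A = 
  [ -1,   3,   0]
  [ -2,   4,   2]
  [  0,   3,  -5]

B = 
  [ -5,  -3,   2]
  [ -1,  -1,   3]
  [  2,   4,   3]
Yes

(AB)ᵀ = 
  [  2,  10, -13]
  [  0,  10, -23]
  [  7,  14,  -6]

BᵀAᵀ = 
  [  2,  10, -13]
  [  0,  10, -23]
  [  7,  14,  -6]

Both sides are equal — this is the standard identity (AB)ᵀ = BᵀAᵀ, which holds for all A, B.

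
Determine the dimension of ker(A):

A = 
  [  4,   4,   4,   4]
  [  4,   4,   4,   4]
nullity(A) = 3

Row reduce:
R2 → R2 - (1)·R1
REF = 
  [  4,   4,   4,   4]
  [  0,   0,   0,   0]
Pivot columns: 1 → 1 pivot.
rank(A) = 1, so nullity(A) = 4 - 1 = 3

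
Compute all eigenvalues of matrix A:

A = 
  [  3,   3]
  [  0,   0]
tr(A) = 3, det(A) = 0
Characteristic polynomial: λ² - tr(A)λ + det(A) = λ² - 3λ
λ² - 3λ = λ(λ - 3)

λ = 3, 0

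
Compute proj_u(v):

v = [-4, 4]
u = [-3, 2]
v·u = (-4)(-3) + (4)(2) = 20
u·u = (-3)² + (2)² = 13
proj_u(v) = (v·u / u·u) × u = (20/13) × u

proj_u(v) = [-60/13, 40/13]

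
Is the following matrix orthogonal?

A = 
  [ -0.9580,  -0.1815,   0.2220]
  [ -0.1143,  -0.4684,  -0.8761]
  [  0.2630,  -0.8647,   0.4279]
Yes

AᵀA = 
  [  1,   0,   0]
  [  0,   1,   0.0001]
  [  0,   0.0001,   0.9999]
≈ I (equal to I up to the 4-dp rounding of the entries)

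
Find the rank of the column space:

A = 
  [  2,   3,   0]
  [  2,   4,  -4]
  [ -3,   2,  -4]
dim(Col(A)) = 3

Row reduce:
R2 → R2 - (1)·R1
R3 → R3 + (3/2)·R1
R3 → R3 - (13/2)·R2
REF = 
  [  2,   3,   0]
  [  0,   1,  -4]
  [  0,   0,  22]
Pivot columns: 1, 2, 3 → 3 pivots.
dim(Col(A)) = number of pivot columns = 3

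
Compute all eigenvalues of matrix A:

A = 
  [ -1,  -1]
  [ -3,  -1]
λ = -1 + √3, -1 - √3  (≈ 0.7321, -2.732)

tr(A) = -2, det(A) = -2
Characteristic polynomial: λ² - tr(A)λ + det(A) = λ² + 2λ - 2
λ² + 2λ - 2 = 0  ⇒  λ = (-2 ± √((2)² - 4·(-2)))/2 = (-2 ± √(12))/2
  = -1 + √3,  -1 - √3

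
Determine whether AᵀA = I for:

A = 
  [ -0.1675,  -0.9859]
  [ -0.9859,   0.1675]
Yes

AᵀA = 
  [  1.0001,   0]
  [  0,   1.0001]
≈ I (equal to I up to the 4-dp rounding of the entries)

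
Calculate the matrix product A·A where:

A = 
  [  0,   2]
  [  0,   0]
A² = A·A:
A²[1,1] = (0)(0) + (2)(0) = 0
A²[1,2] = (0)(2) + (2)(0) = 0
A²[2,1] = (0)(0) + (0)(0) = 0
A²[2,2] = (0)(2) + (0)(0) = 0
A² = 
  [  0,   0]
  [  0,   0]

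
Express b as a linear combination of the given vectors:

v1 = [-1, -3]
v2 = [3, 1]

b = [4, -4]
c1 = 2, c2 = 2

b = 2·v1 + 2·v2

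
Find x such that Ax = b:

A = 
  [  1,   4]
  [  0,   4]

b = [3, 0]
x = [3, 0]

Row reduce the augmented matrix [A|b]:
(already in echelon form)
REF = 
  [  1,   4,   3]
  [  0,   4,   0]

Back-substitution:
x₂ = 0 / 4 = 0
x₁ = (3 - (4)(0)) / 1 = 3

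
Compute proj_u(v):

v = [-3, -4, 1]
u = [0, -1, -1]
proj_u(v) = [0, -3/2, -3/2]

v·u = (-3)(0) + (-4)(-1) + (1)(-1) = 3
u·u = (0)² + (-1)² + (-1)² = 2
proj_u(v) = (v·u / u·u) × u = (3/2) × u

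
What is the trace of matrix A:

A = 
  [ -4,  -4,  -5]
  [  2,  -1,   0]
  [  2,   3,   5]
0

tr(A) = -4 + -1 + 5 = 0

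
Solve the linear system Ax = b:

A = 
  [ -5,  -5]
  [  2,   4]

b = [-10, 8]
x = [0, 2]

Row reduce the augmented matrix [A|b]:
R2 → R2 + (2/5)·R1
REF = 
  [ -5,  -5, -10]
  [  0,   2,   4]

Back-substitution:
x₂ = 4 / 2 = 2
x₁ = (-10 - (-5)(2)) / (-5) = 0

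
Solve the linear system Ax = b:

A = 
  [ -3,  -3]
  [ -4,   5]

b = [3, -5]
x = [0, -1]

Row reduce the augmented matrix [A|b]:
R2 → R2 - (4/3)·R1
REF = 
  [ -3,  -3,   3]
  [  0,   9,  -9]

Back-substitution:
x₂ = (-9) / 9 = -1
x₁ = (3 - (-3)(-1)) / (-3) = 0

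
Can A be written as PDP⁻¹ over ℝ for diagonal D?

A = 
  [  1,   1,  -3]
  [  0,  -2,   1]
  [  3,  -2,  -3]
No

Characteristic polynomial: det(λI - A) = λ³ + 4λ² + 12λ + 7
By the rational root theorem any rational root is an integer dividing 7; none of those is a root, so p(λ) has no rational roots and hence (being an irreducible cubic) no repeated roots.
Discriminant of the cubic: Δ = -1675
Δ < 0 ⇒ one real eigenvalue and a complex-conjugate pair: λ ≈ -1.636 + 2.635i, -1.636 - 2.635i, -0.7278
Has complex eigenvalues (not diagonalizable over ℝ).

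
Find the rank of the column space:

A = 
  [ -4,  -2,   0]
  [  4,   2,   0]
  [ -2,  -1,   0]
dim(Col(A)) = 1

Row reduce:
R2 → R2 + (1)·R1
R3 → R3 - (1/2)·R1
REF = 
  [ -4,  -2,   0]
  [  0,   0,   0]
  [  0,   0,   0]
Pivot columns: 1 → 1 pivot.
dim(Col(A)) = number of pivot columns = 1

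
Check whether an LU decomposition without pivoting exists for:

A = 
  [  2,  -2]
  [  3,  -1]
Yes.
A[1,1] = 2 ≠ 0, so Gaussian elimination proceeds without a row swap: multiplier ℓ₂₁ = (3)/(2) = 3/2, and U[2,2] = -1 - (3/2)(-2) = 2.
L = 
  [  1,   0]
  [3/2,   1]
U = 
  [  2,  -2]
  [  0,   2]
Check row 2 of LU: [(3/2)(2), (3/2)(-2) + 2] = [3, -1] = row 2 of A ✓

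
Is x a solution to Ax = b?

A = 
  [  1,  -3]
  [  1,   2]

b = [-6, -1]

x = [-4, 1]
No

Ax = [-7, -2] ≠ b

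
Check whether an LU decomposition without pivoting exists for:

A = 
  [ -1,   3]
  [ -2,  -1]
Yes.
A[1,1] = -1 ≠ 0, so Gaussian elimination proceeds without a row swap: multiplier ℓ₂₁ = (-2)/(-1) = 2, and U[2,2] = -1 - (2)(3) = -7.
L = 
  [  1,   0]
  [  2,   1]
U = 
  [ -1,   3]
  [  0,  -7]
Check row 2 of LU: [(2)(-1), (2)(3) + (-7)] = [-2, -1] = row 2 of A ✓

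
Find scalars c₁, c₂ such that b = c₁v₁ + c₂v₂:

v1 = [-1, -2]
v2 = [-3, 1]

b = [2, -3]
c1 = 1, c2 = -1

b = 1·v1 + -1·v2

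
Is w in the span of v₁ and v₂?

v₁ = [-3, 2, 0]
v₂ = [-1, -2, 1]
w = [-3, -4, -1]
No

Form the augmented matrix and row-reduce:
[v₁|v₂|w] = 
  [ -3,  -1,  -3]
  [  2,  -2,  -4]
  [  0,   1,  -1]
R2 → R2 + (2/3)·R1
R3 → R3 + (3/8)·R2
REF = 
  [   -3,    -1,    -3]
  [    0,  -8/3,    -6]
  [    0,     0, -13/4]

Row 3 reads [0 0 | -13/4], i.e. 0 = -13/4, so the system is inconsistent and w ∉ span{v₁, v₂}.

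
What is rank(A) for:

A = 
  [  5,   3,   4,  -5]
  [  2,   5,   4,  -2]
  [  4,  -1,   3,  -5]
rank(A) = 3

Row reduce:
R2 → R2 - (2/5)·R1
R3 → R3 - (4/5)·R1
R3 → R3 + (17/19)·R2
REF = 
  [    5,     3,     4,    -5]
  [    0,  19/5,  12/5,     0]
  [    0,     0, 37/19,    -1]
Pivot columns: 1, 2, 3 → 3 pivots.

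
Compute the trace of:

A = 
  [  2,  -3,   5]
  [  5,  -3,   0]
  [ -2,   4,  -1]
-2

tr(A) = 2 + -3 + -1 = -2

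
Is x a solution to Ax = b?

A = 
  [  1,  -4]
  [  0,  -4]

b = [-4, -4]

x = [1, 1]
No

Ax = [-3, -4] ≠ b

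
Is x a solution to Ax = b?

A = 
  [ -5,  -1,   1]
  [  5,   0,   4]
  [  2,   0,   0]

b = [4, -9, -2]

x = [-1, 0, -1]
Yes

Ax = [4, -9, -2] = b ✓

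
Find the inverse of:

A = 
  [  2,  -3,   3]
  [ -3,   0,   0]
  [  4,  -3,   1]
det(A) = (2)·((0)(1) - (0)(-3)) - (-3)·((-3)(1) - (0)(4)) + (3)·((-3)(-3) - (0)(4))
  = (2)(0) - (-3)(-3) + (3)(9)
  = 18
det(A) = 18 ≠ 0, so A is invertible.

Cofactors Cᵢⱼ = (-1)ⁱ⁺ʲ·Mᵢⱼ:
C = 
  [  0,   3,   9]
  [ -6, -10,  -6]
  [  0,  -9,  -9]

adj(A) = Cᵀ:
adj(A) = 
  [  0,  -6,   0]
  [  3, -10,  -9]
  [  9,  -6,  -9]

A⁻¹ = (1/18) · adj(A):
A⁻¹ = 
  [   0, -1/3,    0]
  [ 1/6, -5/9, -1/2]
  [ 1/2, -1/3, -1/2]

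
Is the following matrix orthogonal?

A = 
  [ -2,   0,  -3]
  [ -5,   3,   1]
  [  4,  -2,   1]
No

AᵀA = 
  [ 45, -23,   5]
  [-23,  13,   1]
  [  5,   1,  11]
≠ I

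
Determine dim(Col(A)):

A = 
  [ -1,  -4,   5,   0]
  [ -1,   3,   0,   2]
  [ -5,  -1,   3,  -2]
Row reduce:
R2 → R2 - (1)·R1
R3 → R3 - (5)·R1
R3 → R3 - (19/7)·R2
REF = 
  [   -1,    -4,     5,     0]
  [    0,     7,    -5,     2]
  [    0,     0, -59/7, -52/7]
Pivot columns: 1, 2, 3 → 3 pivots.
dim(Col(A)) = number of pivot columns = 3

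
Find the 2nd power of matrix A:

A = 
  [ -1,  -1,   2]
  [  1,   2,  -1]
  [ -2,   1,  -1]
A² = A·A:
A²[1,1] = (-1)(-1) + (-1)(1) + (2)(-2) = -4
A²[1,2] = (-1)(-1) + (-1)(2) + (2)(1) = 1
A²[1,3] = (-1)(2) + (-1)(-1) + (2)(-1) = -3
A²[2,1] = (1)(-1) + (2)(1) + (-1)(-2) = 3
A²[2,2] = (1)(-1) + (2)(2) + (-1)(1) = 2
A²[2,3] = (1)(2) + (2)(-1) + (-1)(-1) = 1
A²[3,1] = (-2)(-1) + (1)(1) + (-1)(-2) = 5
A²[3,2] = (-2)(-1) + (1)(2) + (-1)(1) = 3
A²[3,3] = (-2)(2) + (1)(-1) + (-1)(-1) = -4
A² = 
  [ -4,   1,  -3]
  [  3,   2,   1]
  [  5,   3,  -4]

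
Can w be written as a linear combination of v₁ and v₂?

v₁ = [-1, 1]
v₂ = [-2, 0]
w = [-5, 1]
Yes

Form the augmented matrix and row-reduce:
[v₁|v₂|w] = 
  [ -1,  -2,  -5]
  [  1,   0,   1]
R2 → R2 + (1)·R1
REF = 
  [ -1,  -2,  -5]
  [  0,  -2,  -4]

No row of the form [0 0 | nonzero], so the system is consistent. Back-substitution gives c₁ = 1, c₂ = 2: w = (1)·v₁ + (2)·v₂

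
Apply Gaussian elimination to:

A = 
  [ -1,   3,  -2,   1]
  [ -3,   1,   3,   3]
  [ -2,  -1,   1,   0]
Row operations:
R2 → R2 - (3)·R1
R3 → R3 - (2)·R1
R3 → R3 - (7/8)·R2

Resulting echelon form:
REF = 
  [   -1,     3,    -2,     1]
  [    0,    -8,     9,     0]
  [    0,     0, -23/8,    -2]

Rank = 3 (number of non-zero pivot rows).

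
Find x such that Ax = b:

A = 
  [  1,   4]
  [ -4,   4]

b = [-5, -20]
Row reduce the augmented matrix [A|b]:
R2 → R2 + (4)·R1
REF = 
  [  1,   4,  -5]
  [  0,  20, -40]

Back-substitution:
x₂ = (-40) / 20 = -2
x₁ = (-5 - (4)(-2)) / 1 = 3

x = [3, -2]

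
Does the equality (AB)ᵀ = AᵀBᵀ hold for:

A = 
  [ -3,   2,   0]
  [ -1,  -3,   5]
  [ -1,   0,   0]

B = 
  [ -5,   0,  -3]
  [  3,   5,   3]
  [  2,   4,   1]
No

(AB)ᵀ = 
  [ 21,   6,   5]
  [ 10,   5,   0]
  [ 15,  -1,   3]

AᵀBᵀ = 
  [ 18, -17, -11]
  [-10,  -9,  -8]
  [  0,  25,  20]

The two matrices differ, so (AB)ᵀ ≠ AᵀBᵀ in general. The correct identity is (AB)ᵀ = BᵀAᵀ.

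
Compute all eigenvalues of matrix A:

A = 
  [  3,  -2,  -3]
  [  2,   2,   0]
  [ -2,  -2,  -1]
λ = 2, 1 + √6, 1 - √6  (≈ 2, 3.449, -1.449)

Characteristic polynomial: det(λI - A) = λ³ - 4λ² - λ + 10
Testing integer divisors of the constant term: p(2) = 0, so (λ - 2) is a factor:
p(λ) = (λ - 2)(λ² - 2λ - 5)
λ² - 2λ - 5 = 0  ⇒  λ = (2 ± √((-2)² - 4·(-5)))/2 = (2 ± √(24))/2
  = 1 + √6,  1 - √6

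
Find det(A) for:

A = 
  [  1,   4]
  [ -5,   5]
25

For a 2×2 matrix, det = ad - bc = (1)(5) - (4)(-5) = 25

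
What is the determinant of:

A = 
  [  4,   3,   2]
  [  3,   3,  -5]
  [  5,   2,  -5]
Cofactor expansion along row 1:
det(A) = (4)·((3)(-5) - (-5)(2)) - (3)·((3)(-5) - (-5)(5)) + (2)·((3)(2) - (3)(5))
  = (4)(-5) - (3)(10) + (2)(-9)
  = -68

det(A) = -68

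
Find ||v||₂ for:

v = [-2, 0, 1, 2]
3

||v||₂ = √((-2)² + (0)² + (1)² + (2)²) = √9 = 3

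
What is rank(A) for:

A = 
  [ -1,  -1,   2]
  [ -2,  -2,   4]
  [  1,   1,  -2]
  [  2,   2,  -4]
Row reduce:
R2 → R2 - (2)·R1
R3 → R3 + (1)·R1
R4 → R4 + (2)·R1
REF = 
  [ -1,  -1,   2]
  [  0,   0,   0]
  [  0,   0,   0]
  [  0,   0,   0]
Pivot columns: 1 → 1 pivot.

rank(A) = 1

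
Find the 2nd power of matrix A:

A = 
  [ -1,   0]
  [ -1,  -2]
A² = A·A:
A²[1,1] = (-1)(-1) + (0)(-1) = 1
A²[1,2] = (-1)(0) + (0)(-2) = 0
A²[2,1] = (-1)(-1) + (-2)(-1) = 3
A²[2,2] = (-1)(0) + (-2)(-2) = 4
A² = 
  [  1,   0]
  [  3,   4]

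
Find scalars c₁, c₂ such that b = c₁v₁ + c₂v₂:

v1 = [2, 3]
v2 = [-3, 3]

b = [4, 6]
c1 = 2, c2 = 0

b = 2·v1 + 0·v2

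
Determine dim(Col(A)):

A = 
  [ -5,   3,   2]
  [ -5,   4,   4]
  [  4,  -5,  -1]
Row reduce:
R2 → R2 - (1)·R1
R3 → R3 + (4/5)·R1
R3 → R3 + (13/5)·R2
REF = 
  [  -5,    3,    2]
  [   0,    1,    2]
  [   0,    0, 29/5]
Pivot columns: 1, 2, 3 → 3 pivots.
dim(Col(A)) = number of pivot columns = 3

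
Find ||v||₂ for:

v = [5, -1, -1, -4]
6.557

||v||₂ = √((5)² + (-1)² + (-1)² + (-4)²) = √43 = 6.557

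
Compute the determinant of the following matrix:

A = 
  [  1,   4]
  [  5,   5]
For a 2×2 matrix, det = ad - bc = (1)(5) - (4)(5) = -15

det(A) = -15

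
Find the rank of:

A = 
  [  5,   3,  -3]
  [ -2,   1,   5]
Row reduce:
R2 → R2 + (2/5)·R1
REF = 
  [   5,    3,   -3]
  [   0, 11/5, 19/5]
Pivot columns: 1, 2 → 2 pivots.

rank(A) = 2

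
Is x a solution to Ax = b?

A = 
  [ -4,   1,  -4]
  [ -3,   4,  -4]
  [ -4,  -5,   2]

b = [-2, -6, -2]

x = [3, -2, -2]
No

Ax = [-6, -9, -6] ≠ b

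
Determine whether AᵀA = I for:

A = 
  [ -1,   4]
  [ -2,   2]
No

AᵀA = 
  [  5,  -8]
  [ -8,  20]
≠ I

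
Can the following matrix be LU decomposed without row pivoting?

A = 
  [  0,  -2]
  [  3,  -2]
No.
A[1,1] = 0 but A[2,1] = 3 ≠ 0. Any LU with L unit lower triangular has (LU)[1,1] = U[1,1] and (LU)[2,1] = L[2,1]·U[1,1]; matching A forces U[1,1] = 0, which then forces (LU)[2,1] = 0 ≠ 3. A row swap (pivoting) is required.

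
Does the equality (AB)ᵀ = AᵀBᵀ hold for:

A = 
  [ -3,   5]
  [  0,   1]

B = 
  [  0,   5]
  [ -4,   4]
No

(AB)ᵀ = 
  [-20,  -4]
  [  5,   4]

AᵀBᵀ = 
  [  0,  12]
  [  5, -16]

The two matrices differ, so (AB)ᵀ ≠ AᵀBᵀ in general. The correct identity is (AB)ᵀ = BᵀAᵀ.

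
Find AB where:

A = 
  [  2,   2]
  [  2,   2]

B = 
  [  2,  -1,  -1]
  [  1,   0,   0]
A is 2×2 and B is 2×3, so AB is 2×3. Each entry is (row of A)·(column of B):
AB[1,1] = (2)(2) + (2)(1) = 6
AB[1,2] = (2)(-1) + (2)(0) = -2
AB[1,3] = (2)(-1) + (2)(0) = -2
AB[2,1] = (2)(2) + (2)(1) = 6
AB[2,2] = (2)(-1) + (2)(0) = -2
AB[2,3] = (2)(-1) + (2)(0) = -2

AB = 
  [  6,  -2,  -2]
  [  6,  -2,  -2]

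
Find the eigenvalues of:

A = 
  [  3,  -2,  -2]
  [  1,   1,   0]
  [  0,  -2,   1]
λ = 3, 1 + i√2, 1 - i√2  (≈ 3, 1 + 1.414i, 1 - 1.414i)

Characteristic polynomial: det(λI - A) = λ³ - 5λ² + 9λ - 9
Testing integer divisors of the constant term: p(3) = 0, so (λ - 3) is a factor:
p(λ) = (λ - 3)(λ² - 2λ + 3)
λ² - 2λ + 3 = 0  ⇒  λ = (2 ± √((-2)² - 4·(3)))/2 = (2 ± √(-8))/2
  = 1 + i√2,  1 - i√2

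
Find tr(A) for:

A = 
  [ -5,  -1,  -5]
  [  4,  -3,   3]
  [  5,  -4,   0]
-8

tr(A) = -5 + -3 + 0 = -8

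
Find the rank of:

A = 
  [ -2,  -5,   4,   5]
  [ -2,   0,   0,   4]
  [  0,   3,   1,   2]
rank(A) = 3

Row reduce:
R2 → R2 - (1)·R1
R3 → R3 - (3/5)·R2
REF = 
  [  -2,   -5,    4,    5]
  [   0,    5,   -4,   -1]
  [   0,    0, 17/5, 13/5]
Pivot columns: 1, 2, 3 → 3 pivots.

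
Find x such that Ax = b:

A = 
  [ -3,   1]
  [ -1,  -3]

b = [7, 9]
x = [-3, -2]

Row reduce the augmented matrix [A|b]:
R2 → R2 - (1/3)·R1
REF = 
  [   -3,     1,     7]
  [    0, -10/3,  20/3]

Back-substitution:
x₂ = (20/3) / (-10/3) = -2
x₁ = (7 - (1)(-2)) / (-3) = -3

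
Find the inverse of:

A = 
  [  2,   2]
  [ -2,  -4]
det(A) = (2)(-4) - (2)(-2) = -4
For a 2×2 matrix, A⁻¹ = (1/det(A)) · [[d, -b], [-c, a]]
    = (-1/4) · [[-4, -2], [2, 2]]

A⁻¹ = 
  [   1,  1/2]
  [-1/2, -1/2]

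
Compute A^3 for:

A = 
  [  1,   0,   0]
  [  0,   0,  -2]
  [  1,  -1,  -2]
A^3 = 
  [  1,   0,   0]
  [  2,  -4, -12]
  [  5,  -6, -16]

A² = A·A:
A²[1,1] = (1)(1) + (0)(0) + (0)(1) = 1
A²[1,2] = (1)(0) + (0)(0) + (0)(-1) = 0
A²[1,3] = (1)(0) + (0)(-2) + (0)(-2) = 0
A²[2,1] = (0)(1) + (0)(0) + (-2)(1) = -2
A²[2,2] = (0)(0) + (0)(0) + (-2)(-1) = 2
A²[2,3] = (0)(0) + (0)(-2) + (-2)(-2) = 4
A²[3,1] = (1)(1) + (-1)(0) + (-2)(1) = -1
A²[3,2] = (1)(0) + (-1)(0) + (-2)(-1) = 2
A²[3,3] = (1)(0) + (-1)(-2) + (-2)(-2) = 6
A² = 
  [  1,   0,   0]
  [ -2,   2,   4]
  [ -1,   2,   6]

A^3 = A^2·A:
A^3[1,1] = (1)(1) + (0)(0) + (0)(1) = 1
A^3[1,2] = (1)(0) + (0)(0) + (0)(-1) = 0
A^3[1,3] = (1)(0) + (0)(-2) + (0)(-2) = 0
A^3[2,1] = (-2)(1) + (2)(0) + (4)(1) = 2
A^3[2,2] = (-2)(0) + (2)(0) + (4)(-1) = -4
A^3[2,3] = (-2)(0) + (2)(-2) + (4)(-2) = -12
A^3[3,1] = (-1)(1) + (2)(0) + (6)(1) = 5
A^3[3,2] = (-1)(0) + (2)(0) + (6)(-1) = -6
A^3[3,3] = (-1)(0) + (2)(-2) + (6)(-2) = -16
A^3 = 
  [  1,   0,   0]
  [  2,  -4, -12]
  [  5,  -6, -16]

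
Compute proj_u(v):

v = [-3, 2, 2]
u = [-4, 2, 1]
proj_u(v) = [-24/7, 12/7, 6/7]

v·u = (-3)(-4) + (2)(2) + (2)(1) = 18
u·u = (-4)² + (2)² + (1)² = 21
proj_u(v) = (v·u / u·u) × u = (18/21) × u = (6/7) × u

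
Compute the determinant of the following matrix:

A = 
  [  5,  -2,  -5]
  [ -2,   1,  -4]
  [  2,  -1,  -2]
Cofactor expansion along row 1:
det(A) = (5)·((1)(-2) - (-4)(-1)) - (-2)·((-2)(-2) - (-4)(2)) + (-5)·((-2)(-1) - (1)(2))
  = (5)(-6) - (-2)(12) + (-5)(0)
  = -6

det(A) = -6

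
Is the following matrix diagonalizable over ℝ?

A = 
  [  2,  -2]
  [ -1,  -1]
Yes

tr(A) = 1, det(A) = -4
Characteristic polynomial: λ² - tr(A)λ + det(A) = λ² - λ - 4
λ² - λ - 4 = 0  ⇒  λ = (1 ± √((-1)² - 4·(-4)))/2 = (1 ± √(17))/2
  = (1 + √17)/2,  (1 - √17)/2
Eigenvalues: (1 + √17)/2, (1 - √17)/2  (≈ 2.562, -1.562)
The two irrational eigenvalues are distinct (simple), so each has alg. mult. = geom. mult. = 1.
Sum of geometric multiplicities equals n, so A has n independent eigenvectors.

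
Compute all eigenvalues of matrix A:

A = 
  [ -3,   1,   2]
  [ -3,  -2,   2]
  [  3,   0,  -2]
λ = 0, (-7 + i√3)/2, (-7 - i√3)/2  (≈ 0, -3.5 + 0.866i, -3.5 - 0.866i)

Characteristic polynomial: det(λI - A) = λ³ + 7λ² + 13λ
The constant term is 0, so λ = 0 is a root: p(λ) = λ(λ² + 7λ + 13)
λ² + 7λ + 13 = 0  ⇒  λ = (-7 ± √((7)² - 4·(13)))/2 = (-7 ± √(-3))/2
  = (-7 + i√3)/2,  (-7 - i√3)/2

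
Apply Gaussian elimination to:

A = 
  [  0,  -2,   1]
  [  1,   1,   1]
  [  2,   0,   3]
Row operations:
Swap R1 ↔ R2
R3 → R3 - (2)·R1
R3 → R3 - (1)·R2

Resulting echelon form:
REF = 
  [  1,   1,   1]
  [  0,  -2,   1]
  [  0,   0,   0]

Rank = 2 (number of non-zero pivot rows).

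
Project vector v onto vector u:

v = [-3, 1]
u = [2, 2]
v·u = (-3)(2) + (1)(2) = -4
u·u = (2)² + (2)² = 8
proj_u(v) = (v·u / u·u) × u = (-4/8) × u = (-1/2) × u

proj_u(v) = [-1, -1]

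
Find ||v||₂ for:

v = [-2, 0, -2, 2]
3.464

||v||₂ = √((-2)² + (0)² + (-2)² + (2)²) = √12 = 3.464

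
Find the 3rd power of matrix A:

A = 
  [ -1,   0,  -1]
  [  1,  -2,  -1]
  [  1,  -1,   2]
A² = A·A:
A²[1,1] = (-1)(-1) + (0)(1) + (-1)(1) = 0
A²[1,2] = (-1)(0) + (0)(-2) + (-1)(-1) = 1
A²[1,3] = (-1)(-1) + (0)(-1) + (-1)(2) = -1
A²[2,1] = (1)(-1) + (-2)(1) + (-1)(1) = -4
A²[2,2] = (1)(0) + (-2)(-2) + (-1)(-1) = 5
A²[2,3] = (1)(-1) + (-2)(-1) + (-1)(2) = -1
A²[3,1] = (1)(-1) + (-1)(1) + (2)(1) = 0
A²[3,2] = (1)(0) + (-1)(-2) + (2)(-1) = 0
A²[3,3] = (1)(-1) + (-1)(-1) + (2)(2) = 4
A² = 
  [  0,   1,  -1]
  [ -4,   5,  -1]
  [  0,   0,   4]

A^3 = A^2·A:
A^3[1,1] = (0)(-1) + (1)(1) + (-1)(1) = 0
A^3[1,2] = (0)(0) + (1)(-2) + (-1)(-1) = -1
A^3[1,3] = (0)(-1) + (1)(-1) + (-1)(2) = -3
A^3[2,1] = (-4)(-1) + (5)(1) + (-1)(1) = 8
A^3[2,2] = (-4)(0) + (5)(-2) + (-1)(-1) = -9
A^3[2,3] = (-4)(-1) + (5)(-1) + (-1)(2) = -3
A^3[3,1] = (0)(-1) + (0)(1) + (4)(1) = 4
A^3[3,2] = (0)(0) + (0)(-2) + (4)(-1) = -4
A^3[3,3] = (0)(-1) + (0)(-1) + (4)(2) = 8
A^3 = 
  [  0,  -1,  -3]
  [  8,  -9,  -3]
  [  4,  -4,   8]

Therefore
A^3 = 
  [  0,  -1,  -3]
  [  8,  -9,  -3]
  [  4,  -4,   8]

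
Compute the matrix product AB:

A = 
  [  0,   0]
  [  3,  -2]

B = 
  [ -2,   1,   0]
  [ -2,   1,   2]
AB = 
  [  0,   0,   0]
  [ -2,   1,  -4]

A is 2×2 and B is 2×3, so AB is 2×3. Each entry is (row of A)·(column of B):
AB[1,1] = (0)(-2) + (0)(-2) = 0
AB[1,2] = (0)(1) + (0)(1) = 0
AB[1,3] = (0)(0) + (0)(2) = 0
AB[2,1] = (3)(-2) + (-2)(-2) = -2
AB[2,2] = (3)(1) + (-2)(1) = 1
AB[2,3] = (3)(0) + (-2)(2) = -4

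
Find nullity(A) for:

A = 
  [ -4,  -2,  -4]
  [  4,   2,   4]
nullity(A) = 2

Row reduce:
R2 → R2 + (1)·R1
REF = 
  [ -4,  -2,  -4]
  [  0,   0,   0]
Pivot columns: 1 → 1 pivot.
rank(A) = 1, so nullity(A) = 3 - 1 = 2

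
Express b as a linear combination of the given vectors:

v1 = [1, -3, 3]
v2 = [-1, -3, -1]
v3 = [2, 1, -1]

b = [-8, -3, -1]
c1 = -1, c2 = 1, c3 = -3

b = -1·v1 + 1·v2 + -3·v3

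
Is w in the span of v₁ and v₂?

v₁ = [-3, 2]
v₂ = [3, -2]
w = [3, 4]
No

Form the augmented matrix and row-reduce:
[v₁|v₂|w] = 
  [ -3,   3,   3]
  [  2,  -2,   4]
R2 → R2 + (2/3)·R1
REF = 
  [ -3,   3,   3]
  [  0,   0,   6]

Row 2 reads [0 0 | 6], i.e. 0 = 6, so the system is inconsistent and w ∉ span{v₁, v₂}.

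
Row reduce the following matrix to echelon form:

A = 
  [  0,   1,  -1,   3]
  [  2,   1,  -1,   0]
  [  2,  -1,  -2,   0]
Row operations:
Swap R1 ↔ R2
R3 → R3 - (1)·R1
R3 → R3 + (2)·R2

Resulting echelon form:
REF = 
  [  2,   1,  -1,   0]
  [  0,   1,  -1,   3]
  [  0,   0,  -3,   6]

Rank = 3 (number of non-zero pivot rows).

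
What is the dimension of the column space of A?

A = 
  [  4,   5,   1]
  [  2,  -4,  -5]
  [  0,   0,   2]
Row reduce:
R2 → R2 - (1/2)·R1
REF = 
  [    4,     5,     1]
  [    0, -13/2, -11/2]
  [    0,     0,     2]
Pivot columns: 1, 2, 3 → 3 pivots.
dim(Col(A)) = number of pivot columns = 3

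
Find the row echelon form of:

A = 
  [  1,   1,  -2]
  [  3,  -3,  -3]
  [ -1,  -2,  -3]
Row operations:
R2 → R2 - (3)·R1
R3 → R3 + (1)·R1
R3 → R3 - (1/6)·R2

Resulting echelon form:
REF = 
  [    1,     1,    -2]
  [    0,    -6,     3]
  [    0,     0, -11/2]

Rank = 3 (number of non-zero pivot rows).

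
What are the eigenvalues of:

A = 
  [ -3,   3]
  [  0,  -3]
tr(A) = -6, det(A) = 9
Characteristic polynomial: λ² - tr(A)λ + det(A) = λ² + 6λ + 9
λ² + 6λ + 9 = (λ + 3)²

λ = -3, -3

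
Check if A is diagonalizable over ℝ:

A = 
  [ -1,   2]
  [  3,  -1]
Yes

tr(A) = -2, det(A) = -5
Characteristic polynomial: λ² - tr(A)λ + det(A) = λ² + 2λ - 5
λ² + 2λ - 5 = 0  ⇒  λ = (-2 ± √((2)² - 4·(-5)))/2 = (-2 ± √(24))/2
  = -1 + √6,  -1 - √6
Eigenvalues: -1 + √6, -1 - √6  (≈ 1.449, -3.449)
The two irrational eigenvalues are distinct (simple), so each has alg. mult. = geom. mult. = 1.
Sum of geometric multiplicities equals n, so A has n independent eigenvectors.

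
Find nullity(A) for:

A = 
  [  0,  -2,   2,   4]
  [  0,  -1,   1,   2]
nullity(A) = 3

Row reduce:
R2 → R2 - (1/2)·R1
REF = 
  [  0,  -2,   2,   4]
  [  0,   0,   0,   0]
Pivot columns: 2 → 1 pivot.
rank(A) = 1, so nullity(A) = 4 - 1 = 3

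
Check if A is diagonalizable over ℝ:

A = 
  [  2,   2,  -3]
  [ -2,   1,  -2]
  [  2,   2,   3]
No

Characteristic polynomial: det(λI - A) = λ³ - 6λ² + 25λ - 36
By the rational root theorem any rational root is an integer dividing 36; none of those is a root, so p(λ) has no rational roots and hence (being an irreducible cubic) no repeated roots.
Discriminant of the cubic: Δ = -8896
Δ < 0 ⇒ one real eigenvalue and a complex-conjugate pair: λ ≈ 1.923 + 3.608i, 1.923 - 3.608i, 2.154
Has complex eigenvalues (not diagonalizable over ℝ).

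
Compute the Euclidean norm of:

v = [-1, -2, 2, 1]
3.162

||v||₂ = √((-1)² + (-2)² + (2)² + (1)²) = √10 = 3.162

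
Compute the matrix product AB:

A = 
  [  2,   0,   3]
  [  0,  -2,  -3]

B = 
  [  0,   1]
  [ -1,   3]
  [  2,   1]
AB = 
  [  6,   5]
  [ -4,  -9]

A is 2×3 and B is 3×2, so AB is 2×2. Each entry is (row of A)·(column of B):
AB[1,1] = (2)(0) + (0)(-1) + (3)(2) = 6
AB[1,2] = (2)(1) + (0)(3) + (3)(1) = 5
AB[2,1] = (0)(0) + (-2)(-1) + (-3)(2) = -4
AB[2,2] = (0)(1) + (-2)(3) + (-3)(1) = -9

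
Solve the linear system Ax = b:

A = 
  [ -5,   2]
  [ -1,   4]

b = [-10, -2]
x = [2, 0]

Row reduce the augmented matrix [A|b]:
R2 → R2 - (1/5)·R1
REF = 
  [  -5,    2,  -10]
  [   0, 18/5,    0]

Back-substitution:
x₂ = 0 / (18/5) = 0
x₁ = (-10 - (2)(0)) / (-5) = 2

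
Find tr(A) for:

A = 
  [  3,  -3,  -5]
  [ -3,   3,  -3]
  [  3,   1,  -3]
3

tr(A) = 3 + 3 + -3 = 3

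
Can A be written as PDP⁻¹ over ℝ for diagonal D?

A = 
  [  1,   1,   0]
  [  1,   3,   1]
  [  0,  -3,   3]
No

Characteristic polynomial: det(λI - A) = λ³ - 7λ² + 17λ - 9
By the rational root theorem any rational root is an integer dividing 9; none of those is a root, so p(λ) has no rational roots and hence (being an irreducible cubic) no repeated roots.
Discriminant of the cubic: Δ = -748
Δ < 0 ⇒ one real eigenvalue and a complex-conjugate pair: λ ≈ 3.139 + 1.617i, 3.139 - 1.617i, 0.7218
Has complex eigenvalues (not diagonalizable over ℝ).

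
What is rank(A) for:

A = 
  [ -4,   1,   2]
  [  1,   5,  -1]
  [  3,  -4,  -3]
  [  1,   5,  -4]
rank(A) = 3

Row reduce:
R2 → R2 + (1/4)·R1
R3 → R3 + (3/4)·R1
R4 → R4 + (1/4)·R1
R3 → R3 + (13/21)·R2
R4 → R4 - (1)·R2
R4 → R4 - (63/38)·R3
REF = 
  [    -4,      1,      2]
  [     0,   21/4,   -1/2]
  [     0,      0, -38/21]
  [     0,      0,      0]
Pivot columns: 1, 2, 3 → 3 pivots.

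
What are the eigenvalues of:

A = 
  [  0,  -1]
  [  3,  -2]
tr(A) = -2, det(A) = 3
Characteristic polynomial: λ² - tr(A)λ + det(A) = λ² + 2λ + 3
λ² + 2λ + 3 = 0  ⇒  λ = (-2 ± √((2)² - 4·(3)))/2 = (-2 ± √(-8))/2
  = -1 + i√2,  -1 - i√2

λ = -1 + i√2, -1 - i√2  (≈ -1 + 1.414i, -1 - 1.414i)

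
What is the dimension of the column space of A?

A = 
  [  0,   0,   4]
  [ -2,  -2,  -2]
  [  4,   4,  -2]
Row reduce:
Swap R1 ↔ R2
R3 → R3 + (2)·R1
R3 → R3 + (3/2)·R2
REF = 
  [ -2,  -2,  -2]
  [  0,   0,   4]
  [  0,   0,   0]
Pivot columns: 1, 3 → 2 pivots.
dim(Col(A)) = number of pivot columns = 2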